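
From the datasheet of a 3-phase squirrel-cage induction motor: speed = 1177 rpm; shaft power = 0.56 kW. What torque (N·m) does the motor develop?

4.54 N·m

ω = 2π × 1177/60 = 123.3 rad/s
τ = P/ω = 560/123.3 = 4.54 N·m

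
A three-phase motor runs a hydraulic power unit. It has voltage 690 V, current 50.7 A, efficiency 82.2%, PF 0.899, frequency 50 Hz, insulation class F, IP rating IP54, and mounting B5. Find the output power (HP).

P_in = √3·V·I·cosφ = 1.732 × 690 × 50.7 × 0.899 = 54471 W
P_out = η·P_in = 0.822 × 54471 = 44775 W
= 44775/746 = 60 HP

60 HP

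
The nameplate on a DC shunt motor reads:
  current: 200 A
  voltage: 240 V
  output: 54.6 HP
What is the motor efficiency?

84.9 %

P_out = 54.6 × 746 = 40732 W
P_in = V·I = 240 × 200 = 48000 W
η = P_out / P_in = 40732 / 48000 = 0.849 = 84.9%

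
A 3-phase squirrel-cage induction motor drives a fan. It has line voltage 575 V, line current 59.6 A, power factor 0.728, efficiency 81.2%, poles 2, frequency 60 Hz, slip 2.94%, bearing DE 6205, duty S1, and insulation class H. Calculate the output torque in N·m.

95.9 N·m

P_in = √3·V·I·cosφ = 1.732 × 575 × 59.6 × 0.728 = 43211 W
P_out = η·P_in = 0.812 × 43211 = 35087 W
n_s = 120×60/2 = 3600 rpm; n = 3600×(1−0.0294) = 3494 rpm
ω = 2π×3494/60 = 365.9 rad/s
τ = P_out/ω = 35087/365.9 = 95.9 N·m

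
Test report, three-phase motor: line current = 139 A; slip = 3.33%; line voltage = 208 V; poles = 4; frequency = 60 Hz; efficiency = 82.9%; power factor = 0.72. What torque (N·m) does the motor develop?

P_in = √3·V·I·cosφ = 1.732 × 208 × 139 × 0.72 = 36054 W
P_out = η·P_in = 0.829 × 36054 = 29889 W
n_s = 120×60/4 = 1800 rpm; n = 1800×(1−0.0333) = 1740 rpm
ω = 2π×1740/60 = 182.2 rad/s
τ = P_out/ω = 29889/182.2 = 164 N·m

164 N·m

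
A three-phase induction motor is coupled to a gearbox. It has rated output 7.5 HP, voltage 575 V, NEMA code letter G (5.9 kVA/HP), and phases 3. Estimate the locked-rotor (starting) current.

S_LR = 5.9 × 7.5 = 44.25 kVA
I_LR = S_LR/(√3·V_L) = 44250/(1.732×575) = 44.4 A

44.4 A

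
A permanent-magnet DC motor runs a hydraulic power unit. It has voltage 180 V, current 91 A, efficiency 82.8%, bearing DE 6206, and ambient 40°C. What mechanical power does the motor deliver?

13.6 kW

P_in = V·I = 180 × 91 = 16380 W
P_out = η·P_in = 0.828 × 16380 = 13563 W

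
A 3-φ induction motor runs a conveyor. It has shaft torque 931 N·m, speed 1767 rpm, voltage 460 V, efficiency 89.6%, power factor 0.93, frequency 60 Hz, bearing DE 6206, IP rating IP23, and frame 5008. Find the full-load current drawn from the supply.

259 A

ω = 2π×1767/60 = 185 rad/s; P_out = τω = 931 × 185 = 172235 W
P_in = P_out / η = 172235 / 0.896 = 192227 W
I_L = P_in / (√3·V_L·cosφ) = 192227 / (1.732 × 460 × 0.93) = 259 A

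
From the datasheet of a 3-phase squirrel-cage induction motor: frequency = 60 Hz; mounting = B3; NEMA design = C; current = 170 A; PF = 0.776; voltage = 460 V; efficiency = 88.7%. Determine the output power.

93.2 kW

P_in = √3·V·I·cosφ = 1.732 × 460 × 170 × 0.776 = 105103 W
P_out = η·P_in = 0.887 × 105103 = 93226 W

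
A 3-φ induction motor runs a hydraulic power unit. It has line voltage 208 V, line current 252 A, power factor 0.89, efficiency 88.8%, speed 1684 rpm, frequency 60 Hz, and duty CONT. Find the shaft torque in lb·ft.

300 lb·ft

P_in = √3·V·I·cosφ = 1.732 × 208 × 252 × 0.89 = 80798 W
P_out = η·P_in = 0.888 × 80798 = 71749 W
n = 1684 rpm
ω = 2π×1684/60 = 176.3 rad/s
τ = P_out/ω = 71749/176.3 = 407 N·m
In lb·ft: 407/1.356 = 300 lb·ft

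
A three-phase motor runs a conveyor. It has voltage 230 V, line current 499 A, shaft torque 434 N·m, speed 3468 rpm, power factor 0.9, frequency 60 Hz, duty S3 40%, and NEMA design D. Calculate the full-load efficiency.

ω = 2π × 3468/60 = 363.2 rad/s; P_out = τω = 434 × 363.2 = 157629 W
P_in = √3·V_L·I_L·cosφ = 1.732 × 230 × 499 × 0.9 = 178903 W
η = P_out / P_in = 157629 / 178903 = 0.881 = 88.1%

88.1 %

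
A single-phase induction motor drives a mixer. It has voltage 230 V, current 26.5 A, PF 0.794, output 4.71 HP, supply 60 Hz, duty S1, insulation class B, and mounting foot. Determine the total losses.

P_in = V·I·cosφ = 230×26.5×0.794 = 4839 W
P_out = 4.71×746 = 3514 W
Losses = P_in − P_out = 4839 − 3514 = 1325 W

1330 W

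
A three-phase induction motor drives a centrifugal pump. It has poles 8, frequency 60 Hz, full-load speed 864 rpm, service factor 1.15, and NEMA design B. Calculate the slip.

4.00 %

n_s = 120f/p = 120×60/8 = 900 rpm
s = (n_s − n)/n_s = (900 − 864)/900 = 0.0400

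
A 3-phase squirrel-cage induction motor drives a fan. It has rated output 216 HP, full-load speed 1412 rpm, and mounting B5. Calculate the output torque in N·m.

P_out = 216 × 746 = 161136 W
ω = 2π × 1412/60 = 147.9 rad/s
τ = P_out/ω = 161136/147.9 = 1090 N·m

1090 N·m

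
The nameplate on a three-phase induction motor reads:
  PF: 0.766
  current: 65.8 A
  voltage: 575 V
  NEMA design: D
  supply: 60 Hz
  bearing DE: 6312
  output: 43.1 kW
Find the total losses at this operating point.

P_in = √3·V·I·cosφ = 1.732×575×65.8×0.766 = 50196 W
P_out = 43100 W
Losses = P_in − P_out = 50196 − 43100 = 7096 W

7.1 kW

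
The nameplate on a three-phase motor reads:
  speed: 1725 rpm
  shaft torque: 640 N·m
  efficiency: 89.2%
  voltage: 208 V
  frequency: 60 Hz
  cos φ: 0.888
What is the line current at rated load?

ω = 2π×1725/60 = 180.6 rad/s; P_out = τω = 640 × 180.6 = 115584 W
P_in = P_out / η = 115584 / 0.892 = 129578 W
I_L = P_in / (√3·V_L·cosφ) = 129578 / (1.732 × 208 × 0.888) = 405 A

405 A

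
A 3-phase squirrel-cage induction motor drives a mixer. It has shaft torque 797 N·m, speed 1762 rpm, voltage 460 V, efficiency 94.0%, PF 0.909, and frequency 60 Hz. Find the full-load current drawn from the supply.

216 A

ω = 2π×1762/60 = 184.5 rad/s; P_out = τω = 797 × 184.5 = 147047 W
P_in = P_out / η = 147047 / 0.940 = 156433 W
I_L = P_in / (√3·V_L·cosφ) = 156433 / (1.732 × 460 × 0.909) = 216 A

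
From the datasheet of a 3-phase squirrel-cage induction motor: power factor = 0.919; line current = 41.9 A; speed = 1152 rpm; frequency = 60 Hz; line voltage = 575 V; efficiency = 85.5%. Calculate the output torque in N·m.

272 N·m

P_in = √3·V·I·cosφ = 1.732 × 575 × 41.9 × 0.919 = 38348 W
P_out = η·P_in = 0.855 × 38348 = 32788 W
n = 1152 rpm
ω = 2π×1152/60 = 120.6 rad/s
τ = P_out/ω = 32788/120.6 = 272 N·m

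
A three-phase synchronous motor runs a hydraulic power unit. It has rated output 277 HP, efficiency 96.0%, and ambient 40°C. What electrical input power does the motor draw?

215 kW

P_out = 277 × 746 = 206642 W
P_in = P_out/η = 206642/0.96 = 215252 W = 215 kW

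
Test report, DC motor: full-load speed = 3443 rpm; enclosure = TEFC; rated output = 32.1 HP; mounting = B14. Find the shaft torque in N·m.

66.4 N·m

P_out = 32.1 × 746 = 23947 W
ω = 2π × 3443/60 = 360.6 rad/s
τ = P_out/ω = 23947/360.6 = 66.4 N·m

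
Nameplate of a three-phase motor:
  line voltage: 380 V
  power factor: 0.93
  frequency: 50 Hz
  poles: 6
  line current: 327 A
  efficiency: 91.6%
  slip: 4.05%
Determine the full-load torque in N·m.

P_in = √3·V·I·cosφ = 1.732 × 380 × 327 × 0.93 = 200153 W
P_out = η·P_in = 0.916 × 200153 = 183340 W
n_s = 120×50/6 = 1000 rpm; n = 1000×(1−0.0405) = 960 rpm
ω = 2π×960/60 = 100.5 rad/s
τ = P_out/ω = 183340/100.5 = 1820 N·m

1820 N·m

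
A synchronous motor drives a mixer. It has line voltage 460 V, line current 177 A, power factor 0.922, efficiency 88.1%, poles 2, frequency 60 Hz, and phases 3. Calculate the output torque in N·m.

304 N·m

P_in = √3·V·I·cosφ = 1.732 × 460 × 177 × 0.922 = 130020 W
P_out = η·P_in = 0.881 × 130020 = 114548 W
n = n_s = 120×60/2 = 3600 rpm (synchronous)
ω = 2π×3600/60 = 377 rad/s
τ = P_out/ω = 114548/377 = 304 N·m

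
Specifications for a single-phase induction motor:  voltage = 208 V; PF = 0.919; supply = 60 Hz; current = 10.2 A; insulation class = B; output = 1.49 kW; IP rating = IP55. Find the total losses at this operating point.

460 W

P_in = V·I·cosφ = 208×10.2×0.919 = 1950 W
P_out = 1490 W
Losses = P_in − P_out = 1950 − 1490 = 460 W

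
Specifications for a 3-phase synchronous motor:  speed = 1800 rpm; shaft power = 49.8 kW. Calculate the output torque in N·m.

ω = 2π × 1800/60 = 188.5 rad/s
τ = P/ω = 49800/188.5 = 264 N·m

264 N·m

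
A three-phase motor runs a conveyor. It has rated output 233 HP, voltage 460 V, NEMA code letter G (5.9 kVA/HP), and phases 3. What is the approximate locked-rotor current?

1730 A

S_LR = 5.9 × 233 = 1374.7 kVA
I_LR = S_LR/(√3·V_L) = 1374700/(1.732×460) = 1730 A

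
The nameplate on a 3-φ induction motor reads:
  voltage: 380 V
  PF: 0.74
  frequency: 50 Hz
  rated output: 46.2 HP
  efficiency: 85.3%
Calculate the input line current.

P_out = 46.2 × 746 = 34465 W
P_in = P_out / η = 34465 / 0.853 = 40404 W
I_L = P_in / (√3·V_L·cosφ) = 40404 / (1.732 × 380 × 0.74) = 83 A

83 A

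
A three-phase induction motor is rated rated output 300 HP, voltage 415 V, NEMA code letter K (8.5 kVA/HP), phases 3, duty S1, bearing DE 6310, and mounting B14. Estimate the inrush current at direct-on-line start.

3550 A

S_LR = 8.5 × 300 = 2550 kVA
I_LR = S_LR/(√3·V_L) = 2550000/(1.732×415) = 3550 A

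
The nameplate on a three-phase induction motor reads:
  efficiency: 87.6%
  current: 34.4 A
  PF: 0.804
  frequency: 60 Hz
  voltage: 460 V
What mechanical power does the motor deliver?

P_in = √3·V·I·cosφ = 1.732 × 460 × 34.4 × 0.804 = 22035 W
P_out = η·P_in = 0.876 × 22035 = 19303 W

19.3 kW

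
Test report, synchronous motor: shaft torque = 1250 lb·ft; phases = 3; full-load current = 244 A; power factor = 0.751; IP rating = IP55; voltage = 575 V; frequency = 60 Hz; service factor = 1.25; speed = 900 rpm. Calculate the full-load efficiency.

87.5 %

τ = 1250 lb·ft × 1.356 = 1695 N·m
ω = 2π × 900/60 = 94.25 rad/s; P_out = τω = 1695 × 94.25 = 159754 W
P_in = √3·V_L·I_L·cosφ = 1.732 × 575 × 244 × 0.751 = 182493 W
η = P_out / P_in = 159754 / 182493 = 0.875 = 87.5%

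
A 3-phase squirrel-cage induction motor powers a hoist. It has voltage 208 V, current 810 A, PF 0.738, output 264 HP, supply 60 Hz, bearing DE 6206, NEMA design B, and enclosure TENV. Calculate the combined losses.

18.4 kW

P_in = √3·V·I·cosφ = 1.732×208×810×0.738 = 215354 W
P_out = 264×746 = 196944 W
Losses = P_in − P_out = 215354 − 196944 = 18410 W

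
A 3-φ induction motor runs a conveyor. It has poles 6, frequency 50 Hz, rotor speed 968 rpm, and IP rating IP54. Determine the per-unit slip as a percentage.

n_s = 120f/p = 120×50/6 = 1000 rpm
s = (n_s − n)/n_s = (1000 − 968)/1000 = 0.0320

3.2 %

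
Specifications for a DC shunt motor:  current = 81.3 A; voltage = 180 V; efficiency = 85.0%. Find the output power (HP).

P_in = V·I = 180 × 81.3 = 14634 W
P_out = η·P_in = 0.85 × 14634 = 12439 W
= 12439/746 = 16.7 HP

16.7 HP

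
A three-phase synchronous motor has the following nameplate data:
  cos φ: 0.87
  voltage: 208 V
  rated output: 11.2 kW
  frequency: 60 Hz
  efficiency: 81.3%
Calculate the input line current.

44 A

P_out = 11.2 kW = 11200 W
P_in = P_out / η = 11200 / 0.813 = 13776 W
I_L = P_in / (√3·V_L·cosφ) = 13776 / (1.732 × 208 × 0.87) = 44 A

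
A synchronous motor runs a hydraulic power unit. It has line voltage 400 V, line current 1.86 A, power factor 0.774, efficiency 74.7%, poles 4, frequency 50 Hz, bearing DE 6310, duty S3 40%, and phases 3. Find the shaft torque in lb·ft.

3.5 lb·ft

P_in = √3·V·I·cosφ = 1.732 × 400 × 1.86 × 0.774 = 997 W
P_out = η·P_in = 0.747 × 997 = 745 W
n = n_s = 120×50/4 = 1500 rpm (synchronous)
ω = 2π×1500/60 = 157.1 rad/s
τ = P_out/ω = 745/157.1 = 4.742 N·m
In lb·ft: 4.742/1.356 = 3.5 lb·ft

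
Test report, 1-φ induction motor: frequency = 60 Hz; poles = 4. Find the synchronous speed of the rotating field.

n_s = 120f/p = 120×60/4 = 1800 rpm

1800 rpm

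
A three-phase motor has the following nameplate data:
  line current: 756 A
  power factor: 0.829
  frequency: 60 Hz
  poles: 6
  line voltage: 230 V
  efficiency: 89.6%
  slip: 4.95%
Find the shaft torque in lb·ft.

P_in = √3·V·I·cosφ = 1.732 × 230 × 756 × 0.829 = 249662 W
P_out = η·P_in = 0.896 × 249662 = 223697 W
n_s = 120×60/6 = 1200 rpm; n = 1200×(1−0.0495) = 1141 rpm
ω = 2π×1141/60 = 119.5 rad/s
τ = P_out/ω = 223697/119.5 = 1872 N·m
In lb·ft: 1872/1.356 = 1380 lb·ft

1380 lb·ft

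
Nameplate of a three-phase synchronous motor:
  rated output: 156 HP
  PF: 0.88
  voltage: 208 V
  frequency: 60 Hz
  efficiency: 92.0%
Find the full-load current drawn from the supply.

P_out = 156 × 746 = 116376 W
P_in = P_out / η = 116376 / 0.920 = 126496 W
I_L = P_in / (√3·V_L·cosφ) = 126496 / (1.732 × 208 × 0.88) = 399 A

399 A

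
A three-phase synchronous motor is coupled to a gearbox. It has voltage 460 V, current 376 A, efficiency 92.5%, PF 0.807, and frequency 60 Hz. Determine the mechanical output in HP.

P_in = √3·V·I·cosφ = 1.732 × 460 × 376 × 0.807 = 241750 W
P_out = η·P_in = 0.925 × 241750 = 223619 W
= 223619/746 = 300 HP

300 HP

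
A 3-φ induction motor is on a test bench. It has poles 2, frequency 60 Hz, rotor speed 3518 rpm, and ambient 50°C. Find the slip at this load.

2.28 %

n_s = 120f/p = 120×60/2 = 3600 rpm
s = (n_s − n)/n_s = (3600 − 3518)/3600 = 0.0228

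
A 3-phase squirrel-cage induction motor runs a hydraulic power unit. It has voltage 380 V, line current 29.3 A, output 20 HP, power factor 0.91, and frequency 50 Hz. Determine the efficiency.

P_out = 20 × 746 = 14920 W
P_in = √3·V_L·I_L·cosφ = 1.732 × 380 × 29.3 × 0.91 = 17549 W
η = P_out / P_in = 14920 / 17549 = 0.850 = 85.0%

85.0 %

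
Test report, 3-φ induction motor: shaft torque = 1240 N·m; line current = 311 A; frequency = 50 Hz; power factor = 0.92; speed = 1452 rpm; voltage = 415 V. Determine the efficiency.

91.7 %

ω = 2π × 1452/60 = 152.1 rad/s; P_out = τω = 1240 × 152.1 = 188604 W
P_in = √3·V_L·I_L·cosφ = 1.732 × 415 × 311 × 0.92 = 205657 W
η = P_out / P_in = 188604 / 205657 = 0.917 = 91.7%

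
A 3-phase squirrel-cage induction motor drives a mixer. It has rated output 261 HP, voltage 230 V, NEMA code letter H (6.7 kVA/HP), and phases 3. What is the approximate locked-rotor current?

S_LR = 6.7 × 261 = 1748.7 kVA
I_LR = S_LR/(√3·V_L) = 1748700/(1.732×230) = 4390 A

4390 A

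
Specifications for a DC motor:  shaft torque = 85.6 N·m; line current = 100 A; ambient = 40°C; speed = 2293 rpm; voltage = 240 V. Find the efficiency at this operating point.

ω = 2π × 2293/60 = 240.1 rad/s; P_out = τω = 85.6 × 240.1 = 20553 W
P_in = V·I = 240 × 100 = 24000 W
η = P_out / P_in = 20553 / 24000 = 0.856 = 85.6%

85.6 %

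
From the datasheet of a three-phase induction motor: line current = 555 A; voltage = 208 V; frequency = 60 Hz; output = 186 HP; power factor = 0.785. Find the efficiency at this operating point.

88.4 %

P_out = 186 × 746 = 138756 W
P_in = √3·V_L·I_L·cosφ = 1.732 × 208 × 555 × 0.785 = 156955 W
η = P_out / P_in = 138756 / 156955 = 0.884 = 88.4%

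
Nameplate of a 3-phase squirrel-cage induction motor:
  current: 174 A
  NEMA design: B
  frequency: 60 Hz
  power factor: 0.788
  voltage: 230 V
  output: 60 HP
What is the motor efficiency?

81.9 %

P_out = 60 × 746 = 44760 W
P_in = √3·V_L·I_L·cosφ = 1.732 × 230 × 174 × 0.788 = 54620 W
η = P_out / P_in = 44760 / 54620 = 0.819 = 81.9%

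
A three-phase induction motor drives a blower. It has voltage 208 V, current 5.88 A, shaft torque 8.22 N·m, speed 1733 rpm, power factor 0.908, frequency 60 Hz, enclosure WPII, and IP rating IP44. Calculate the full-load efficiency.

77.6 %

ω = 2π × 1733/60 = 181.5 rad/s; P_out = τω = 8.22 × 181.5 = 1492 W
P_in = √3·V_L·I_L·cosφ = 1.732 × 208 × 5.88 × 0.908 = 1923 W
η = P_out / P_in = 1492 / 1923 = 0.776 = 77.6%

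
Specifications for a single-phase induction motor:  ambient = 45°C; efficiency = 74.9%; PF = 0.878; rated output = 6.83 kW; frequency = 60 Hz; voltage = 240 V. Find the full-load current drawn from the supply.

P_out = 6.83 kW = 6830 W
P_in = P_out / η = 6830 / 0.749 = 9119 W
I = P_in / (V·cosφ) = 9119 / (240 × 0.878) = 43.3 A

43.3 A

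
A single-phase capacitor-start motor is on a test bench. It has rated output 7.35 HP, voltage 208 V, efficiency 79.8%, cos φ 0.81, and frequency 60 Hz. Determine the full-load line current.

P_out = 7.35 × 746 = 5483 W
P_in = P_out / η = 5483 / 0.798 = 6871 W
I = P_in / (V·cosφ) = 6871 / (208 × 0.81) = 40.8 A

40.8 A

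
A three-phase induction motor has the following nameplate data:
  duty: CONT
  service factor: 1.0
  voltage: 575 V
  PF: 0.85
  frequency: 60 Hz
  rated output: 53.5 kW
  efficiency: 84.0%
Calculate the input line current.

75.2 A

P_out = 53.5 kW = 53500 W
P_in = P_out / η = 53500 / 0.840 = 63690 W
I_L = P_in / (√3·V_L·cosφ) = 63690 / (1.732 × 575 × 0.85) = 75.2 A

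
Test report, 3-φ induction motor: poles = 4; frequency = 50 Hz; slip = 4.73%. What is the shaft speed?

n_s = 120f/p = 120×50/4 = 1500 rpm
n = n_s(1 − s) = 1500 × (1 − 0.0473) = 1429 rpm

1429 rpm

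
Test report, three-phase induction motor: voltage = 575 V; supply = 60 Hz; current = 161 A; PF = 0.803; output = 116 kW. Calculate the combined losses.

12800 W

P_in = √3·V·I·cosφ = 1.732×575×161×0.803 = 128753 W
P_out = 116000 W
Losses = P_in − P_out = 128753 − 116000 = 12753 W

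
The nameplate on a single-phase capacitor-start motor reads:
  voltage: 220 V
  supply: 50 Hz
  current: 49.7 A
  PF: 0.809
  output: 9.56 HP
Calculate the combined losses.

1710 W

P_in = V·I·cosφ = 220×49.7×0.809 = 8846 W
P_out = 9.56×746 = 7132 W
Losses = P_in − P_out = 8846 − 7132 = 1714 W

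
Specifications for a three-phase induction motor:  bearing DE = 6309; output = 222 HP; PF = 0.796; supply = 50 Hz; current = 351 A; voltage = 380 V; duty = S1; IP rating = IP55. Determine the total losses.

P_in = √3·V·I·cosφ = 1.732×380×351×0.796 = 183887 W
P_out = 222×746 = 165612 W
Losses = P_in − P_out = 183887 − 165612 = 18275 W

18.3 kW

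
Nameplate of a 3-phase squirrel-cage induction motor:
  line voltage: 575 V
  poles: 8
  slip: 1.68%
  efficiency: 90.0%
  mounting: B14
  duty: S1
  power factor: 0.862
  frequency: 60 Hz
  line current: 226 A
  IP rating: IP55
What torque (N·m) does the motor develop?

P_in = √3·V·I·cosφ = 1.732 × 575 × 226 × 0.862 = 194013 W
P_out = η·P_in = 0.9 × 194013 = 174612 W
n_s = 120×60/8 = 900 rpm; n = 900×(1−0.0168) = 885 rpm
ω = 2π×885/60 = 92.68 rad/s
τ = P_out/ω = 174612/92.68 = 1880 N·m

1880 N·m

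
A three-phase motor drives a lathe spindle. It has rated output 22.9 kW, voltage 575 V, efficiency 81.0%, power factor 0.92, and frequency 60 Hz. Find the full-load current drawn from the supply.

30.9 A

P_out = 22.9 kW = 22900 W
P_in = P_out / η = 22900 / 0.810 = 28272 W
I_L = P_in / (√3·V_L·cosφ) = 28272 / (1.732 × 575 × 0.92) = 30.9 A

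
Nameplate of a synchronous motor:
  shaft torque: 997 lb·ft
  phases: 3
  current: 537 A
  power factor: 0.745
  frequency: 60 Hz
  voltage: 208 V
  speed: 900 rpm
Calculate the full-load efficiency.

τ = 997 lb·ft × 1.356 = 1352 N·m
ω = 2π × 900/60 = 94.25 rad/s; P_out = τω = 1352 × 94.25 = 127426 W
P_in = √3·V_L·I_L·cosφ = 1.732 × 208 × 537 × 0.745 = 144126 W
η = P_out / P_in = 127426 / 144126 = 0.884 = 88.4%

88.4 %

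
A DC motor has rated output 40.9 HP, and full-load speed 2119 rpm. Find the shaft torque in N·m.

137 N·m

P_out = 40.9 × 746 = 30511 W
ω = 2π × 2119/60 = 221.9 rad/s
τ = P_out/ω = 30511/221.9 = 137 N·m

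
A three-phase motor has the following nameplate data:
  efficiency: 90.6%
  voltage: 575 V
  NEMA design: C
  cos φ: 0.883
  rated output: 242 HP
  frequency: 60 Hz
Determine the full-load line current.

227 A

P_out = 242 × 746 = 180532 W
P_in = P_out / η = 180532 / 0.906 = 199263 W
I_L = P_in / (√3·V_L·cosφ) = 199263 / (1.732 × 575 × 0.883) = 227 A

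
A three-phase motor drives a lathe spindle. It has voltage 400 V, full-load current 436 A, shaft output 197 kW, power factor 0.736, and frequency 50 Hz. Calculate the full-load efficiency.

88.6 %

P_out = 197 kW = 197000 W
P_in = √3·V_L·I_L·cosφ = 1.732 × 400 × 436 × 0.736 = 222317 W
η = P_out / P_in = 197000 / 222317 = 0.886 = 88.6%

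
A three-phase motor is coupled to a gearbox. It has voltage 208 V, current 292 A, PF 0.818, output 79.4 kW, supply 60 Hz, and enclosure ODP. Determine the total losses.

6650 W

P_in = √3·V·I·cosφ = 1.732×208×292×0.818 = 86049 W
P_out = 79400 W
Losses = P_in − P_out = 86049 − 79400 = 6649 W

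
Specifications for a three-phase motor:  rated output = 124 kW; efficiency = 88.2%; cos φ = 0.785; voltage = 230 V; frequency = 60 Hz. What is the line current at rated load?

P_out = 124 kW = 124000 W
P_in = P_out / η = 124000 / 0.882 = 140590 W
I_L = P_in / (√3·V_L·cosφ) = 140590 / (1.732 × 230 × 0.785) = 450 A

450 A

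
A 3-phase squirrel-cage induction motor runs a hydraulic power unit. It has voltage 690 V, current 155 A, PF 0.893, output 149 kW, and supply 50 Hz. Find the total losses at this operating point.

P_in = √3·V·I·cosφ = 1.732×690×155×0.893 = 165417 W
P_out = 149000 W
Losses = P_in − P_out = 165417 − 149000 = 16417 W

16.4 kW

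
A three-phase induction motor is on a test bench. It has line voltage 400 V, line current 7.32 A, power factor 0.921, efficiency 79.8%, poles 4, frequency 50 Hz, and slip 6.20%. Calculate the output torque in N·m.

P_in = √3·V·I·cosφ = 1.732 × 400 × 7.32 × 0.921 = 4671 W
P_out = η·P_in = 0.798 × 4671 = 3727 W
n_s = 120×50/4 = 1500 rpm; n = 1500×(1−0.062) = 1407 rpm
ω = 2π×1407/60 = 147.3 rad/s
τ = P_out/ω = 3727/147.3 = 25.3 N·m

25.3 N·m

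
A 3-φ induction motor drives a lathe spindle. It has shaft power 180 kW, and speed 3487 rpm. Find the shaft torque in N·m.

ω = 2π × 3487/60 = 365.2 rad/s
τ = P/ω = 180000/365.2 = 493 N·m

493 N·m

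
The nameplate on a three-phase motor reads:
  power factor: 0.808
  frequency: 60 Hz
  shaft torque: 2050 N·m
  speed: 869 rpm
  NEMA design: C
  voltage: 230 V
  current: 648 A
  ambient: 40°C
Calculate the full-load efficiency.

89.4 %

ω = 2π × 869/60 = 91 rad/s; P_out = τω = 2050 × 91 = 186550 W
P_in = √3·V_L·I_L·cosφ = 1.732 × 230 × 648 × 0.808 = 208575 W
η = P_out / P_in = 186550 / 208575 = 0.894 = 89.4%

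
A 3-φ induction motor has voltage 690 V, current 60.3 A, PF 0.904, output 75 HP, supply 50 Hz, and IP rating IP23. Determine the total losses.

9200 W

P_in = √3·V·I·cosφ = 1.732×690×60.3×0.904 = 65145 W
P_out = 75×746 = 55950 W
Losses = P_in − P_out = 65145 − 55950 = 9195 W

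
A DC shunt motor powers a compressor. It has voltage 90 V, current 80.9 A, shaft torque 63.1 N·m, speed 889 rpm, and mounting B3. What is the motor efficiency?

80.7 %

ω = 2π × 889/60 = 93.1 rad/s; P_out = τω = 63.1 × 93.1 = 5875 W
P_in = V·I = 90 × 80.9 = 7281 W
η = P_out / P_in = 5875 / 7281 = 0.807 = 80.7%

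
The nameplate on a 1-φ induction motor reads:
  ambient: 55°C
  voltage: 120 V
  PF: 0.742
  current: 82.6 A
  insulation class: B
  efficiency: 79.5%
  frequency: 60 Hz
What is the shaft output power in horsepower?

7.84 HP

P_in = V·I·cosφ = 120 × 82.6 × 0.742 = 7355 W
P_out = η·P_in = 0.795 × 7355 = 5847 W
= 5847/746 = 7.84 HP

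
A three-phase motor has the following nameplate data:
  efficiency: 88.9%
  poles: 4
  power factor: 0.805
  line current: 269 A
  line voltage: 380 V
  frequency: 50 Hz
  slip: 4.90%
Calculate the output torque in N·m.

848 N·m

P_in = √3·V·I·cosφ = 1.732 × 380 × 269 × 0.805 = 142521 W
P_out = η·P_in = 0.889 × 142521 = 126701 W
n_s = 120×50/4 = 1500 rpm; n = 1500×(1−0.049) = 1427 rpm
ω = 2π×1427/60 = 149.4 rad/s
τ = P_out/ω = 126701/149.4 = 848 N·m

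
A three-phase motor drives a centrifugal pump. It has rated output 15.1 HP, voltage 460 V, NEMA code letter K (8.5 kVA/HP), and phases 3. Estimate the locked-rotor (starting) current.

S_LR = 8.5 × 15.1 = 128.35 kVA
I_LR = S_LR/(√3·V_L) = 128350/(1.732×460) = 161 A

161 A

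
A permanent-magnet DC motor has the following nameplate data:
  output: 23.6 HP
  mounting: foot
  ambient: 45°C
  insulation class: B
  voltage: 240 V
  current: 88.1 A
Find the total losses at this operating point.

3.54 kW

P_in = V·I = 240×88.1 = 21144 W
P_out = 23.6×746 = 17606 W
Losses = P_in − P_out = 21144 − 17606 = 3538 W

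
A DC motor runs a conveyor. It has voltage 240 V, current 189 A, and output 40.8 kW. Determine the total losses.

P_in = V·I = 240×189 = 45360 W
P_out = 40800 W
Losses = P_in − P_out = 45360 − 40800 = 4560 W

4.56 kW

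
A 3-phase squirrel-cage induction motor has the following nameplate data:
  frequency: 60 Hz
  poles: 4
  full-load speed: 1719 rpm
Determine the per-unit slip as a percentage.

4.50 %

n_s = 120f/p = 120×60/4 = 1800 rpm
s = (n_s − n)/n_s = (1800 − 1719)/1800 = 0.0450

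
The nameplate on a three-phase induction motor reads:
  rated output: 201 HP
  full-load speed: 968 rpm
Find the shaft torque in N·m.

1480 N·m

P_out = 201 × 746 = 149946 W
ω = 2π × 968/60 = 101.4 rad/s
τ = P_out/ω = 149946/101.4 = 1480 N·m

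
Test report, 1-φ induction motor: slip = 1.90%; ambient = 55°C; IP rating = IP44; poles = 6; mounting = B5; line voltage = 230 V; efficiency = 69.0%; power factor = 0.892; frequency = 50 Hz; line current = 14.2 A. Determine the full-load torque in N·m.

P_in = V·I·cosφ = 230 × 14.2 × 0.892 = 2913 W
P_out = η·P_in = 0.69 × 2913 = 2010 W
n_s = 120×50/6 = 1000 rpm; n = 1000×(1−0.019) = 981 rpm
ω = 2π×981/60 = 102.7 rad/s
τ = P_out/ω = 2010/102.7 = 19.6 N·m

19.6 N·m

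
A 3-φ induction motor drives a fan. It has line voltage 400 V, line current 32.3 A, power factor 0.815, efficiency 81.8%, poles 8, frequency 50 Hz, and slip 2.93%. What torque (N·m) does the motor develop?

P_in = √3·V·I·cosφ = 1.732 × 400 × 32.3 × 0.815 = 18238 W
P_out = η·P_in = 0.818 × 18238 = 14919 W
n_s = 120×50/8 = 750 rpm; n = 750×(1−0.0293) = 728 rpm
ω = 2π×728/60 = 76.24 rad/s
τ = P_out/ω = 14919/76.24 = 196 N·m

196 N·m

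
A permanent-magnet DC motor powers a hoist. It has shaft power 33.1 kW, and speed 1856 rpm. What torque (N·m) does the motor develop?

ω = 2π × 1856/60 = 194.4 rad/s
τ = P/ω = 33100/194.4 = 170 N·m

170 N·m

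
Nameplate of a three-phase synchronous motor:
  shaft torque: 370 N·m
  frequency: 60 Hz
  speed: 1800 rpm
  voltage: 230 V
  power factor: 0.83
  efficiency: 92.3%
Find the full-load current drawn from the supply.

229 A

ω = 2π×1800/60 = 188.5 rad/s; P_out = τω = 370 × 188.5 = 69745 W
P_in = P_out / η = 69745 / 0.923 = 75563 W
I_L = P_in / (√3·V_L·cosφ) = 75563 / (1.732 × 230 × 0.83) = 229 A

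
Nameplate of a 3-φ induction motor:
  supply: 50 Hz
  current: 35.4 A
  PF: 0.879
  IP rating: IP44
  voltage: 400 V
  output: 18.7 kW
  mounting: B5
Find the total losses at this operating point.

2860 W

P_in = √3·V·I·cosφ = 1.732×400×35.4×0.879 = 21558 W
P_out = 18700 W
Losses = P_in − P_out = 21558 − 18700 = 2858 W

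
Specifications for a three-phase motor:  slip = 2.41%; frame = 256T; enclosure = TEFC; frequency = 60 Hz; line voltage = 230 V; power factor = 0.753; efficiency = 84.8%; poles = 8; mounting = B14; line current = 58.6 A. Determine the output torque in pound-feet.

120 lb·ft

P_in = √3·V·I·cosφ = 1.732 × 230 × 58.6 × 0.753 = 17578 W
P_out = η·P_in = 0.848 × 17578 = 14906 W
n_s = 120×60/8 = 900 rpm; n = 900×(1−0.0241) = 878 rpm
ω = 2π×878/60 = 91.94 rad/s
τ = P_out/ω = 14906/91.94 = 162.1 N·m
In lb·ft: 162.1/1.356 = 120 lb·ft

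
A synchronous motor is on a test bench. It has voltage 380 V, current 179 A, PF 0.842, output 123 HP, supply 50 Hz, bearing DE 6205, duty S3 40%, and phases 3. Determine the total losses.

P_in = √3·V·I·cosφ = 1.732×380×179×0.842 = 99197 W
P_out = 123×746 = 91758 W
Losses = P_in − P_out = 99197 − 91758 = 7439 W

7.44 kW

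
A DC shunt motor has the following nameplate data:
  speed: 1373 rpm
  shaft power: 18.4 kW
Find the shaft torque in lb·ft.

94.4 lb·ft

ω = 2π × 1373/60 = 143.8 rad/s
τ = P/ω = 18400/143.8 = 128 N·m
In lb·ft: 128/1.356 = 94.4 lb·ft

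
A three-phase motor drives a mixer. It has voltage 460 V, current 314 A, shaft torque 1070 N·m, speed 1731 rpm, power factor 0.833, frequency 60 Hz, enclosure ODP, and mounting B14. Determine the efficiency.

ω = 2π × 1731/60 = 181.3 rad/s; P_out = τω = 1070 × 181.3 = 193991 W
P_in = √3·V_L·I_L·cosφ = 1.732 × 460 × 314 × 0.833 = 208392 W
η = P_out / P_in = 193991 / 208392 = 0.931 = 93.1%

93.1 %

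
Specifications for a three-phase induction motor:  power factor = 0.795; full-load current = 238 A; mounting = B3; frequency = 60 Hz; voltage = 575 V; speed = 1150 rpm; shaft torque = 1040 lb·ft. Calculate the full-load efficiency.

90.1 %

τ = 1040 lb·ft × 1.356 = 1410 N·m
ω = 2π × 1150/60 = 120.4 rad/s; P_out = τω = 1410 × 120.4 = 169764 W
P_in = √3·V_L·I_L·cosφ = 1.732 × 575 × 238 × 0.795 = 188434 W
η = P_out / P_in = 169764 / 188434 = 0.901 = 90.1%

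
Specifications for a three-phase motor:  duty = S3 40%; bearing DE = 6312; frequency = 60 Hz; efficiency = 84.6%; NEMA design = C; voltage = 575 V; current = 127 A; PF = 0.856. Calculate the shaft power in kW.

P_in = √3·V·I·cosφ = 1.732 × 575 × 127 × 0.856 = 108266 W
P_out = η·P_in = 0.846 × 108266 = 91593 W

91.6 kW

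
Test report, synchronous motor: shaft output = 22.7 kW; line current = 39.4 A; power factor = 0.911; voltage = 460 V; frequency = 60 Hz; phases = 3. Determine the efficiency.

P_out = 22.7 kW = 22700 W
P_in = √3·V_L·I_L·cosφ = 1.732 × 460 × 39.4 × 0.911 = 28597 W
η = P_out / P_in = 22700 / 28597 = 0.794 = 79.4%

79.4 %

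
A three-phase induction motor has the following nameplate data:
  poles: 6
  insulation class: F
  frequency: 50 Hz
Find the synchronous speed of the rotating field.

1000 rpm

n_s = 120f/p = 120×50/6 = 1000 rpm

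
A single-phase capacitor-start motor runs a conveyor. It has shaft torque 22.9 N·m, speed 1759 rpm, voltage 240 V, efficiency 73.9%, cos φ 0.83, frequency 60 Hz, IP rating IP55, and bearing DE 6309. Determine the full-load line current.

28.7 A

ω = 2π×1759/60 = 184.2 rad/s; P_out = τω = 22.9 × 184.2 = 4218 W
P_in = P_out / η = 4218 / 0.739 = 5708 W
I = P_in / (V·cosφ) = 5708 / (240 × 0.83) = 28.7 A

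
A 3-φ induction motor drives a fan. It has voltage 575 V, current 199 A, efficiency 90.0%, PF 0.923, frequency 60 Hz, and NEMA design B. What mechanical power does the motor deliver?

165 kW

P_in = √3·V·I·cosφ = 1.732 × 575 × 199 × 0.923 = 182924 W
P_out = η·P_in = 0.9 × 182924 = 164632 W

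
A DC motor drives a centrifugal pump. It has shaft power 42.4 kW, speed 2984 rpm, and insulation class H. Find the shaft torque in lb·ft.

ω = 2π × 2984/60 = 312.5 rad/s
τ = P/ω = 42400/312.5 = 135.7 N·m
In lb·ft: 135.7/1.356 = 100 lb·ft

100 lb·ft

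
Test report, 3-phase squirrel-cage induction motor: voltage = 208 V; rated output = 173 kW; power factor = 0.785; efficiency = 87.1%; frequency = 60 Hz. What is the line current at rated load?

702 A

P_out = 173 kW = 173000 W
P_in = P_out / η = 173000 / 0.871 = 198622 W
I_L = P_in / (√3·V_L·cosφ) = 198622 / (1.732 × 208 × 0.785) = 702 A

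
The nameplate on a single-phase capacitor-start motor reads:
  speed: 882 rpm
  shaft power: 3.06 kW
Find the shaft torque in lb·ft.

ω = 2π × 882/60 = 92.36 rad/s
τ = P/ω = 3060/92.36 = 33.13 N·m
In lb·ft: 33.13/1.356 = 24.4 lb·ft

24.4 lb·ft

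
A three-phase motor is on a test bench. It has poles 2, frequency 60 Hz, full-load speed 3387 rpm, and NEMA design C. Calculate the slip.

n_s = 120f/p = 120×60/2 = 3600 rpm
s = (n_s − n)/n_s = (3600 − 3387)/3600 = 0.0592

5.9 %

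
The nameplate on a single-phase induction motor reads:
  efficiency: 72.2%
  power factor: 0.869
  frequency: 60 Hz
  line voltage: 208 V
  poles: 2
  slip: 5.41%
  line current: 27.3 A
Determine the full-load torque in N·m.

9.99 N·m

P_in = V·I·cosφ = 208 × 27.3 × 0.869 = 4935 W
P_out = η·P_in = 0.722 × 4935 = 3563 W
n_s = 120×60/2 = 3600 rpm; n = 3600×(1−0.0541) = 3405 rpm
ω = 2π×3405/60 = 356.6 rad/s
τ = P_out/ω = 3563/356.6 = 9.99 N·m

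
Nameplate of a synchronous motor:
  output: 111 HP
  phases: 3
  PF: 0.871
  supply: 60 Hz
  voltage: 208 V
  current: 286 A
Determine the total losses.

P_in = √3·V·I·cosφ = 1.732×208×286×0.871 = 89742 W
P_out = 111×746 = 82806 W
Losses = P_in − P_out = 89742 − 82806 = 6936 W

6.94 kW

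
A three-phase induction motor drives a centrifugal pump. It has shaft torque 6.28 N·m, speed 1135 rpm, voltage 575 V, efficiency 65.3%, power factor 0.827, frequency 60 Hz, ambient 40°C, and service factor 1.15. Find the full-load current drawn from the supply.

1.39 A

ω = 2π×1135/60 = 118.9 rad/s; P_out = τω = 6.28 × 118.9 = 747 W
P_in = P_out / η = 747 / 0.653 = 1144 W
I_L = P_in / (√3·V_L·cosφ) = 1144 / (1.732 × 575 × 0.827) = 1.39 A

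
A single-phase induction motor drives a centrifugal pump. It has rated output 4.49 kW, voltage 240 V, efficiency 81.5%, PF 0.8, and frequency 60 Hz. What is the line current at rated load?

P_out = 4.49 kW = 4490 W
P_in = P_out / η = 4490 / 0.815 = 5509 W
I = P_in / (V·cosφ) = 5509 / (240 × 0.8) = 28.7 A

28.7 A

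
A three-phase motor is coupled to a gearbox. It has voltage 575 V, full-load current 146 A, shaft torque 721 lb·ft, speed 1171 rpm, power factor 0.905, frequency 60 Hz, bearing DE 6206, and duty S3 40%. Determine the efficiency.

91.1 %

τ = 721 lb·ft × 1.356 = 977.7 N·m
ω = 2π × 1171/60 = 122.6 rad/s; P_out = τω = 977.7 × 122.6 = 119866 W
P_in = √3·V_L·I_L·cosφ = 1.732 × 575 × 146 × 0.905 = 131588 W
η = P_out / P_in = 119866 / 131588 = 0.911 = 91.1%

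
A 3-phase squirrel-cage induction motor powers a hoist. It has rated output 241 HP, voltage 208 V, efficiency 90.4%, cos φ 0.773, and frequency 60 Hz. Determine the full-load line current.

P_out = 241 × 746 = 179786 W
P_in = P_out / η = 179786 / 0.904 = 198878 W
I_L = P_in / (√3·V_L·cosφ) = 198878 / (1.732 × 208 × 0.773) = 714 A

714 A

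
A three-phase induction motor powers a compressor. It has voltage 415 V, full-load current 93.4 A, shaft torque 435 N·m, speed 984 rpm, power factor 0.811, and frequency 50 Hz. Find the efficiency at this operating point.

82.3 %

ω = 2π × 984/60 = 103 rad/s; P_out = τω = 435 × 103 = 44805 W
P_in = √3·V_L·I_L·cosφ = 1.732 × 415 × 93.4 × 0.811 = 54446 W
η = P_out / P_in = 44805 / 54446 = 0.823 = 82.3%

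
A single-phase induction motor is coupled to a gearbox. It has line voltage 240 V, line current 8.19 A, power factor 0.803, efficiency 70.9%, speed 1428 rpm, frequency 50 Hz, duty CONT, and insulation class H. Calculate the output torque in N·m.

P_in = V·I·cosφ = 240 × 8.19 × 0.803 = 1578 W
P_out = η·P_in = 0.709 × 1578 = 1119 W
n = 1428 rpm
ω = 2π×1428/60 = 149.5 rad/s
τ = P_out/ω = 1119/149.5 = 7.48 N·m

7.48 N·m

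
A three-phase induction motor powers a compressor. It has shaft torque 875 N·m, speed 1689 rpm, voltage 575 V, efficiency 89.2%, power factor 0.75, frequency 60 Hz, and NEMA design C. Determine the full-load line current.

232 A

ω = 2π×1689/60 = 176.9 rad/s; P_out = τω = 875 × 176.9 = 154788 W
P_in = P_out / η = 154788 / 0.892 = 173529 W
I_L = P_in / (√3·V_L·cosφ) = 173529 / (1.732 × 575 × 0.75) = 232 A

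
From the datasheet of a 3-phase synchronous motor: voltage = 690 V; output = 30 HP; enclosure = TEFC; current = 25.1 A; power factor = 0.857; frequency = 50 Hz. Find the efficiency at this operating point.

87.1 %

P_out = 30 × 746 = 22380 W
P_in = √3·V_L·I_L·cosφ = 1.732 × 690 × 25.1 × 0.857 = 25707 W
η = P_out / P_in = 22380 / 25707 = 0.871 = 87.1%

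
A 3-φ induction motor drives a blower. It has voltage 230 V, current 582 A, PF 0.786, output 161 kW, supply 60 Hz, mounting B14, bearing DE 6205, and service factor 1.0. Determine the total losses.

21200 W

P_in = √3·V·I·cosφ = 1.732×230×582×0.786 = 182231 W
P_out = 161000 W
Losses = P_in − P_out = 182231 − 161000 = 21231 W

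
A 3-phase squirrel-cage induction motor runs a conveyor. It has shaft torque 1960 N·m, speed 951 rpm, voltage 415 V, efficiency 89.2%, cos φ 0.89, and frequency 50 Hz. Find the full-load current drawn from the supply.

342 A

ω = 2π×951/60 = 99.59 rad/s; P_out = τω = 1960 × 99.59 = 195196 W
P_in = P_out / η = 195196 / 0.892 = 218830 W
I_L = P_in / (√3·V_L·cosφ) = 218830 / (1.732 × 415 × 0.89) = 342 A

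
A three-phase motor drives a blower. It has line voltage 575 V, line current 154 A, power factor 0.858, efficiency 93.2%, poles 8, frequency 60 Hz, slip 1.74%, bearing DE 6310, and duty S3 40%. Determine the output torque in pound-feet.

977 lb·ft

P_in = √3·V·I·cosφ = 1.732 × 575 × 154 × 0.858 = 131590 W
P_out = η·P_in = 0.932 × 131590 = 122642 W
n_s = 120×60/8 = 900 rpm; n = 900×(1−0.0174) = 884 rpm
ω = 2π×884/60 = 92.57 rad/s
τ = P_out/ω = 122642/92.57 = 1325 N·m
In lb·ft: 1325/1.356 = 977 lb·ft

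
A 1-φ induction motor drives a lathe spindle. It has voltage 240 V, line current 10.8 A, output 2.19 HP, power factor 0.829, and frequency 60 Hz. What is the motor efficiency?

P_out = 2.19 × 746 = 1634 W
P_in = V·I·cosφ = 240 × 10.8 × 0.829 = 2149 W
η = P_out / P_in = 1634 / 2149 = 0.760 = 76.0%

76.0 %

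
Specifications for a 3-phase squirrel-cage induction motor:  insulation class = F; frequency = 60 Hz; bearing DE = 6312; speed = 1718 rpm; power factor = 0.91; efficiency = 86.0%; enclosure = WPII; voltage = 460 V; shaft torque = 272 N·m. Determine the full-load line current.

78.5 A

ω = 2π×1718/60 = 179.9 rad/s; P_out = τω = 272 × 179.9 = 48933 W
P_in = P_out / η = 48933 / 0.860 = 56899 W
I_L = P_in / (√3·V_L·cosφ) = 56899 / (1.732 × 460 × 0.91) = 78.5 A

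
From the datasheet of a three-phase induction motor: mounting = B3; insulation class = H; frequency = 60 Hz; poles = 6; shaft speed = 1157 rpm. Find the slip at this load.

3.6 %

n_s = 120f/p = 120×60/6 = 1200 rpm
s = (n_s − n)/n_s = (1200 − 1157)/1200 = 0.0358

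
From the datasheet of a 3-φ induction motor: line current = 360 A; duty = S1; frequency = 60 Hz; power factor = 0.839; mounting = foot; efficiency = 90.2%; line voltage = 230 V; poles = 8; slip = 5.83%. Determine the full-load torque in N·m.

P_in = √3·V·I·cosφ = 1.732 × 230 × 360 × 0.839 = 120321 W
P_out = η·P_in = 0.902 × 120321 = 108530 W
n_s = 120×60/8 = 900 rpm; n = 900×(1−0.0583) = 848 rpm
ω = 2π×848/60 = 88.8 rad/s
τ = P_out/ω = 108530/88.8 = 1220 N·m

1220 N·m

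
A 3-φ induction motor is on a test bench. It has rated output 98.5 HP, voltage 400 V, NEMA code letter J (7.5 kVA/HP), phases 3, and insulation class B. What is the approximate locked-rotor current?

S_LR = 7.5 × 98.5 = 738.75 kVA
I_LR = S_LR/(√3·V_L) = 738750/(1.732×400) = 1070 A

1070 A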